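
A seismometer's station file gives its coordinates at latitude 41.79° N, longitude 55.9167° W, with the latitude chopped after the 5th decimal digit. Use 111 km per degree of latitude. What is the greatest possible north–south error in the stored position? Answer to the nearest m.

Truncating at 5 decimal places can drop up to a full unit in the last place, so the latitude may be off by as much as 1e-05°.
Along the meridian that is 1e-05° × 111000 m/° = 1.11 m.

1 m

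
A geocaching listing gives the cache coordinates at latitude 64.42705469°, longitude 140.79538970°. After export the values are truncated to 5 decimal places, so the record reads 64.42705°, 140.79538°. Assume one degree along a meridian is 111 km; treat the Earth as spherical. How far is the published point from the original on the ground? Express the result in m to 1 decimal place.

0.7 m

Δlat = 64.42705469 − 64.42705 = +0.00000469°; Δlon = 140.79538970 − 140.79538 = +0.00000970°.
N–S: 0.00000469° × 111000 m/° = 0.52059 m.
E–W at 64.427°: 0.00000970° × 111000 × cos 64.427° = 0.00000970 × 111000 × 0.4317 ≈ 0.464768 m.
Hypotenuse of the two orthogonal shifts: √(0.52059² + 0.464768²) = 0.697871 m.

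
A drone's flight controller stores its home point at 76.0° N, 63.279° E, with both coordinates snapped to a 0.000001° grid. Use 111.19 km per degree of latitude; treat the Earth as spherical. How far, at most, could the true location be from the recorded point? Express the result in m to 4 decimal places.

With a 0.000001° grid the true value lies within half a step, ±0.000001°/2 = ±5e-07°, of the stored one.
Latitude error → 5e-07 × 111190 = 0.055595 m along the meridian.
E–W at 76°: 5e-07° × 111190 × cos 76° = 5e-07 × 111190 × 0.2419 ≈ 0.0134496 m.
Worst case both components are at the extreme and orthogonal: √(0.055595² + 0.0134496²) ≈ 0.0571988 m.

0.0572 m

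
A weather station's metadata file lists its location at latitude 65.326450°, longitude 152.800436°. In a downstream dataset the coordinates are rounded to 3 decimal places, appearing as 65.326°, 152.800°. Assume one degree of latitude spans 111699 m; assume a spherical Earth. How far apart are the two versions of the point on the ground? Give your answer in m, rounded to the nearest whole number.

54 m

The latitude changed by +0.000450° and the longitude by +0.000436°.
N–S: 0.000450° × 111699 m/° = 50.2646 m.
E–W at 65.326°: 0.000436° × 111699 × cos 65.326° = 0.000436 × 111699 × 0.4175 ≈ 20.3304 m.
Distance: √(50.2646² + 20.3304²) ≈ 54.2204 m.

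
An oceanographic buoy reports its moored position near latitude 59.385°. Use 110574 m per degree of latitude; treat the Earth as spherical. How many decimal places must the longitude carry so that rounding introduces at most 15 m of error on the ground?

At 59.385° one degree of longitude covers 110574 × cos 59.385° ≈ 110574 × 0.5093 ≈ 56311.7 m.
With N decimal places the half-ulp bound is 0.5·10⁻ᴺ°, or 0.5·10⁻ᴺ × 56311.7 m on the ground.
Setting 28155.8 × 10⁻ᴺ ≤ 15 gives 10ᴺ ≥ 1877, i.e. N ≥ 3.27.
N = 3 would give 28.2 m (too coarse); N = 4 gives 2.82 m ≤ 15 m.

4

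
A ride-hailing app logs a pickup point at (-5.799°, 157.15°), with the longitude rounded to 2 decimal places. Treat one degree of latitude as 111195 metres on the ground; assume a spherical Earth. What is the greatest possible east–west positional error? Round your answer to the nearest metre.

553 metres

Rounding to 2 decimal places leaves the longitude within ±0.005° of the true value.
One degree of longitude at 5.799° is 111195 × cos 5.799° ≈ 111195 × 0.9949 = 110626 m.
East–west error: 0.005° × 110626 m/° ≈ 553.13 m.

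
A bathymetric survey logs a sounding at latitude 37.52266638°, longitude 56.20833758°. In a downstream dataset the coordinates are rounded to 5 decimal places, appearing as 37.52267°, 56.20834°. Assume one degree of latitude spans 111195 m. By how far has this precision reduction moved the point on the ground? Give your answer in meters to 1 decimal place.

The latitude changed by -0.00000362° and the longitude by -0.00000242°.
North–south shift: -0.00000362 × 111195 = -0.402526 m.
E–W at 37.5227°: -0.00000242° × 111195 × cos 37.5227° = -0.00000242 × 111195 × 0.7931 ≈ -0.21342 m.
Hypotenuse of the two orthogonal shifts: √(0.402526² + 0.21342²) = 0.455604 m.

0.5 meters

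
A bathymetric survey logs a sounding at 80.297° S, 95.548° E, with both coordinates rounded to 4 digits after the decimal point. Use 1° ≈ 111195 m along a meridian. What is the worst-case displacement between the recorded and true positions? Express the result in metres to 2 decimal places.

5.64 metres

Rounding to 4 decimal places leaves each coordinate within ±5e-05° of the true value.
Latitude error → 5e-05 × 111195 = 5.55975 m along the meridian.
Longitude error → 5e-05 × 111195 × cos 80.297° = 5e-05 × 111195 × 0.1685 ≈ 0.937046 m.
The two errors are perpendicular, so the maximum displacement is √(5.55975² + 0.937046²) ≈ 5.63816 m.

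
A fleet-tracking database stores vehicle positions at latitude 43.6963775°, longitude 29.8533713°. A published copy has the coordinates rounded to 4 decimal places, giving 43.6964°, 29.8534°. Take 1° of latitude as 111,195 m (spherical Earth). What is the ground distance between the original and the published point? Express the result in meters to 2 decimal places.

3.40 meters

The latitude changed by -0.0000225° and the longitude by -0.0000287°.
North–south shift: -0.0000225 × 111195 = -2.50189 m.
E–W at 43.6964°: -0.0000287° × 111195 × cos 43.6964° = -0.0000287 × 111195 × 0.7230 ≈ -2.30734 m.
Combined displacement = (2.50189² + 2.30734²)^½ ≈ 3.40342 m.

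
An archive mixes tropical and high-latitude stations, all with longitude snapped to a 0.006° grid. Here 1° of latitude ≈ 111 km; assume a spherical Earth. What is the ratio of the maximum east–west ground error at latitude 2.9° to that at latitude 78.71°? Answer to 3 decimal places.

5.101

With a 0.006° grid the true value lies within half a step, ±0.006°/2 = ±0.003°, of the stored one.
At 2.9°: 0.003° × 111000 × cos 2.9° = 0.003 × 111000 × 0.9987 ≈ 332.57 m.
At 78.71°: 0.003° × 111000 × cos 78.71° = 0.003 × 111000 × 0.1958 ≈ 65.193 m.
The ratio reduces to cos 2.9° / cos 78.71° = 0.9987/0.1958 ≈ 5.1014.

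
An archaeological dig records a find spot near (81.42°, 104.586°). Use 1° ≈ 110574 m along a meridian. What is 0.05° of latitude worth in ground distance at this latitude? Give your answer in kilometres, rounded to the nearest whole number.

Along a meridian 0.05° is 0.05 × 110574 = 5528.7 m.
That is 5528.7 m = 5.5287 km.

6 kilometres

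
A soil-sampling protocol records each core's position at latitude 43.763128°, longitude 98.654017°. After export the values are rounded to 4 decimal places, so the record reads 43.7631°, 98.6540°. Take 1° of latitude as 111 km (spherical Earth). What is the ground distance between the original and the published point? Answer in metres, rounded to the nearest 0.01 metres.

The latitude changed by +0.000028° and the longitude by +0.000017°.
N–S: 0.000028° × 111000 m/° = 3.108 m.
E–W at 43.7631°: 0.000017° × 111000 × cos 43.7631° = 0.000017 × 111000 × 0.7222 ≈ 1.3628 m.
Hypotenuse of the two orthogonal shifts: √(3.108² + 1.3628²) = 3.39366 m.

3.39 metres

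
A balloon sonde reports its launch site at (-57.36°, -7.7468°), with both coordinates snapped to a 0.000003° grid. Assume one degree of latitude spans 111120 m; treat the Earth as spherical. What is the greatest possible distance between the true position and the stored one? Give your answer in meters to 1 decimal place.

With a 0.000003° grid the true value lies within half a step, ±0.000003°/2 = ±1.5e-06°, of the stored one.
Latitude error → 1.5e-06 × 111120 = 0.16668 m along the meridian.
E–W at 57.36°: 1.5e-06° × 111120 × cos 57.36° = 1.5e-06 × 111120 × 0.5394 ≈ 0.0899003 m.
The two errors are perpendicular, so the maximum displacement is √(0.16668² + 0.0899003²) ≈ 0.189379 m.

0.2 meters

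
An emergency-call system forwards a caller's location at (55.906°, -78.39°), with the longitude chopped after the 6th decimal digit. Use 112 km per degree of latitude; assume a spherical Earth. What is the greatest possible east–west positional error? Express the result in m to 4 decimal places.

0.0628 m

Truncating at 6 decimal places can drop up to a full unit in the last place, so the longitude may be off by as much as 1e-06°.
At latitude 55.906° a degree of longitude spans 112000 m × cos 55.906° = 112000 × 0.5606 ≈ 62781.9 m.
Maximum E–W displacement: 1e-06 × 62781.9 = 0.0627819 m.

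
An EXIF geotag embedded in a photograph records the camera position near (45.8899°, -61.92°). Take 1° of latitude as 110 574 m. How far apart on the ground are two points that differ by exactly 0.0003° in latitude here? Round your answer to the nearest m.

Along a meridian 0.0003° is 0.0003 × 110574 = 33.1722 m.

33 m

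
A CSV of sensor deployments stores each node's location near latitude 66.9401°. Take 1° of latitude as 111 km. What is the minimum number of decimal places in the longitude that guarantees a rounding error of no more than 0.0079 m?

At 66.9401° one degree of longitude covers 111000 × cos 66.9401° ≈ 111000 × 0.3917 ≈ 43478 m.
N decimal places → at most half a unit in the last place, 0.5 × 10⁻ᴺ° = 43478/2 × 10⁻ᴺ m.
Setting 21739 × 10⁻ᴺ ≤ 0.0079 gives 10ᴺ ≥ 2.752e+06, i.e. N ≥ 6.44.
So 7 decimal places suffice (0.00217 m); 6 would allow up to 0.0217 m.

7 decimal places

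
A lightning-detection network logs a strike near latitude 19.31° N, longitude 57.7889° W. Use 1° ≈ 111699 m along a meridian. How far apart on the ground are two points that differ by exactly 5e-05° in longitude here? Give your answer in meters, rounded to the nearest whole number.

5 meters

One degree of longitude here spans 111699 × cos 19.31° = 111699 × 0.9437 ≈ 105415 m; 5e-05° of that is 5.27076 m.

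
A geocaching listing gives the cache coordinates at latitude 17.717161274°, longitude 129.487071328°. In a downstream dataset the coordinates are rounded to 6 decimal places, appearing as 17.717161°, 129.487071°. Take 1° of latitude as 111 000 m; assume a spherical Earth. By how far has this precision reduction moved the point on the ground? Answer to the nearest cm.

5 cm

Δlat = 17.717161274 − 17.717161 = +0.000000274°; Δlon = 129.487071328 − 129.487071 = +0.000000328°.
North–south shift: 0.000000274 × 111000 = 0.030414 m.
E–W at 17.7172°: 0.000000328° × 111000 × cos 17.7172° = 0.000000328 × 111000 × 0.9526 ≈ 0.0346812 m.
Hypotenuse of the two orthogonal shifts: √(0.030414² + 0.0346812²) = 0.046128 m.
That is 0.046128 m = 4.6128 cm.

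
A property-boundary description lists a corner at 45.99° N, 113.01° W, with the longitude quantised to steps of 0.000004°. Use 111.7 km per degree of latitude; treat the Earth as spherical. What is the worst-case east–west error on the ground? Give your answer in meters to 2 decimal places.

0.16 meters

With a 0.000004° grid the true value lies within half a step, ±0.000004°/2 = ±2e-06°, of the stored one.
At latitude 45.99° a degree of longitude spans 111700 m × cos 45.99° = 111700 × 0.6948 ≈ 77607.4 m.
So at most 2e-06° × 77607.4 ≈ 0.155215 m east–west.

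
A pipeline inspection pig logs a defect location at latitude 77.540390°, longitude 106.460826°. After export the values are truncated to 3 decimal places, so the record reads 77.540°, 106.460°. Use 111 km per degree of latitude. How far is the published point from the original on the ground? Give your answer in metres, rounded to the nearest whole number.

Δlat = 77.540390 − 77.540 = +0.000390°; Δlon = 106.460826 − 106.460 = +0.000826°.
North–south shift: 0.000390 × 111000 = 43.29 m.
E–W at 77.54°: 0.000826° × 111000 × cos 77.54° = 0.000826 × 111000 × 0.2158 ≈ 19.782 m.
Hypotenuse of the two orthogonal shifts: √(43.29² + 19.782²) = 47.5957 m.

48 metres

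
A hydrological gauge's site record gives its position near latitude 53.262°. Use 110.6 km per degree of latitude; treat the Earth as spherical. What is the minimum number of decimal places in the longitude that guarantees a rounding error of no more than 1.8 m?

5

At 53.262° one degree of longitude covers 110600 × cos 53.262° ≈ 110600 × 0.5982 ≈ 66156.1 m.
Rounding to N decimal places gives at most 0.5 × 10⁻ᴺ degrees of error, i.e. 0.5 × 10⁻ᴺ × 66156.1 m.
Need 0.5 × 66156.1 × 10⁻ᴺ ≤ 1.8 → 10⁻ᴺ ≤ 5.442e-05, so N ≥ 4.26.
N = 4 would give 3.31 m (too coarse); N = 5 gives 0.331 m ≤ 1.8 m.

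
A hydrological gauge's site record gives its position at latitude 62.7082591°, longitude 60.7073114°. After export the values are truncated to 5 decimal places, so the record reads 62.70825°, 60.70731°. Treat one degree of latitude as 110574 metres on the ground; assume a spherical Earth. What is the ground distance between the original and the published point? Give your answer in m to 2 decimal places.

The latitude changed by +0.0000091° and the longitude by +0.0000014°.
North–south shift: 0.0000091 × 110574 = 1.00622 m.
E–W at 62.7082°: 0.0000014° × 110574 × cos 62.7082° = 0.0000014 × 110574 × 0.4585 ≈ 0.0709808 m.
Combined displacement = (1.00622² + 0.0709808²)^½ ≈ 1.00872 m.

1.01 m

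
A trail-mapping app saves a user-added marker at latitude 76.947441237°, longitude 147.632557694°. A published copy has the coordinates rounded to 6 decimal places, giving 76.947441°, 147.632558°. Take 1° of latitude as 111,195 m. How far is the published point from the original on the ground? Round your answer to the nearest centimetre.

3 centimetres

The latitude changed by +0.000000237° and the longitude by -0.000000306°.
North–south shift: 0.000000237 × 111195 = 0.0263532 m.
East–west at this latitude: -0.000000306° × 111195 × cos 76.9474° ≈ -0.000000306 × 25112.8 = -0.00768452 m.
Distance: √(0.0263532² + 0.00768452²) ≈ 0.0274508 m.
That is 0.0274508 m = 2.7451 cm.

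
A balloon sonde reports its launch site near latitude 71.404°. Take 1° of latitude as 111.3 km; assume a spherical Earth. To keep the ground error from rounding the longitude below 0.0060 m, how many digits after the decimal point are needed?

7 decimal places

At 71.404° one degree of longitude covers 111300 × cos 71.404° ≈ 111300 × 0.3189 ≈ 35492.8 m.
Rounding to N decimal places gives at most 0.5 × 10⁻ᴺ degrees of error, i.e. 0.5 × 10⁻ᴺ × 35492.8 m.
Need 0.5 × 35492.8 × 10⁻ᴺ ≤ 0.0060 → 10⁻ᴺ ≤ 3.381e-07, so N ≥ 6.47.
N = 6 would give 0.0177 m (too coarse); N = 7 gives 0.00177 m ≤ 0.0060 m.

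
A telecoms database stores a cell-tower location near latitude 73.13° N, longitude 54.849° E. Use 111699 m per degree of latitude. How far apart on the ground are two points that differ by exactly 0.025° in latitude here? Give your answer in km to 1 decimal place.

2.8 km

Along a meridian 0.025° is 0.025 × 111699 = 2792.48 m.
That is 2792.48 m = 2.7925 km.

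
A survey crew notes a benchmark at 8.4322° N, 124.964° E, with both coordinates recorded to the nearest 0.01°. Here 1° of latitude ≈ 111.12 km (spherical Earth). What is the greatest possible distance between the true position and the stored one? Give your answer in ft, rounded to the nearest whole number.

Rounding to 2 decimal places leaves each coordinate within ±0.005° of the true value.
N–S: 0.005° × 111120 m/° = 555.6 m.
Longitude error → 0.005 × 111120 × cos 8.4322° = 0.005 × 111120 × 0.9892 ≈ 549.594 m.
Worst case both components are at the extreme and orthogonal: √(555.6² + 549.594²) ≈ 781.502 m.
Converting: 781.502 m × 3.2808 ft/m ≈ 2564 ft.

2564 ft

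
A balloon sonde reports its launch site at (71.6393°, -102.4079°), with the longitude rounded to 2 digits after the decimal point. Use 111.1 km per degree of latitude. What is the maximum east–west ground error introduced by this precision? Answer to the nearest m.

Rounding to 2 decimal places leaves the longitude within ±0.005° of the true value.
One degree of longitude at 71.6393° is 111100 × cos 71.6393° ≈ 111100 × 0.3150 = 34996.3 m.
Maximum E–W displacement: 0.005 × 34996.3 = 174.981 m.

175 m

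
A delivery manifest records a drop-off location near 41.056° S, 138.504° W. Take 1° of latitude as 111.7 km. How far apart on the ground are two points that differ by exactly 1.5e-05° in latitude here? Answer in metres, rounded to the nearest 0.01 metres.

1.68 metres

1.5e-05° × 111700 m/° = 1.6755 m.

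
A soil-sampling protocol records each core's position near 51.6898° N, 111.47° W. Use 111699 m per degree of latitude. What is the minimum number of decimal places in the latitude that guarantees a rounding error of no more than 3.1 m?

One degree of latitude covers 111699 m.
Rounding to N decimal places gives at most 0.5 × 10⁻ᴺ degrees of error, i.e. 0.5 × 10⁻ᴺ × 111699 m.
Setting 55849.5 × 10⁻ᴺ ≤ 3.1 gives 10ᴺ ≥ 1.802e+04, i.e. N ≥ 4.26.
N = 4 would give 5.58 m (too coarse); N = 5 gives 0.558 m ≤ 3.1 m.

5 decimal places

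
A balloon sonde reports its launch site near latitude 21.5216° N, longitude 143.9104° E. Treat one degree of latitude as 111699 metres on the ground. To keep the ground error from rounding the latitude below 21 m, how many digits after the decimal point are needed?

One degree of latitude covers 111699 m.
Rounding to N decimal places gives at most 0.5 × 10⁻ᴺ degrees of error, i.e. 0.5 × 10⁻ᴺ × 111699 m.
Setting 55849.5 × 10⁻ᴺ ≤ 21 gives 10ᴺ ≥ 2660, i.e. N ≥ 3.42.
At 3 places the error can reach 55.8 m, but 4 places keeps it to 5.58 m.

4 decimal places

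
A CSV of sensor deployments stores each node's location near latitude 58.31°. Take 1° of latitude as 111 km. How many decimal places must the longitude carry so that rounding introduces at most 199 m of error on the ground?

3 decimal places

At 58.31° one degree of longitude covers 111000 × cos 58.31° ≈ 111000 × 0.5253 ≈ 58310.9 m.
Rounding to N decimal places gives at most 0.5 × 10⁻ᴺ degrees of error, i.e. 0.5 × 10⁻ᴺ × 58310.9 m.
Need 0.5 × 58310.9 × 10⁻ᴺ ≤ 199 → 10⁻ᴺ ≤ 6.825e-03, so N ≥ 2.17.
So 3 decimal places suffice (29.2 m); 2 would allow up to 292 m.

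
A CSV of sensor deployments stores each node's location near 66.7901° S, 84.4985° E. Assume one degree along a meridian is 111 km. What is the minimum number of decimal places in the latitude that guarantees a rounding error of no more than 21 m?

One degree of latitude covers 111000 m.
N decimal places → at most half a unit in the last place, 0.5 × 10⁻ᴺ° = 111000/2 × 10⁻ᴺ m.
Setting 55500 × 10⁻ᴺ ≤ 21 gives 10ᴺ ≥ 2643, i.e. N ≥ 3.42.
N = 3 would give 55.5 m (too coarse); N = 4 gives 5.55 m ≤ 21 m.

4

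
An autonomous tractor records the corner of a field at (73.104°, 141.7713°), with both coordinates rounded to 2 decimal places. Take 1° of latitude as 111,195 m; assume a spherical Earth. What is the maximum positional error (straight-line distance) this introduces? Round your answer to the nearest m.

579 m

Rounding to 2 decimal places leaves each coordinate within ±0.005° of the true value.
N–S: 0.005° × 111195 m/° = 555.975 m.
East–west component at 73.104°: 0.005° × 111195 × cos 73.104° ≈ 0.005 × 32317.2 ≈ 161.586 m.
The two errors are perpendicular, so the maximum displacement is √(555.975² + 161.586²) ≈ 578.98 m.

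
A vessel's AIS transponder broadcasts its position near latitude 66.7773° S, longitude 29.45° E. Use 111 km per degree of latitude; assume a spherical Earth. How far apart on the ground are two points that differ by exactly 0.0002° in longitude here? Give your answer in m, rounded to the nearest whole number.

9 m

0.0002° of longitude at 66.7773° is 0.0002 × 111000 × cos 66.7773° ≈ 0.0002 × 43768 = 8.75359 m.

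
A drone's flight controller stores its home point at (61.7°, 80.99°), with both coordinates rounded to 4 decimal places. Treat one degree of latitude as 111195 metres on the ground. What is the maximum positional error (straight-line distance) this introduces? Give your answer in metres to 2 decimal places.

6.15 metres

Rounding to 4 decimal places leaves each coordinate within ±5e-05° of the true value.
N–S: 5e-05° × 111195 m/° = 5.55975 m.
Longitude error → 5e-05 × 111195 × cos 61.7° = 5e-05 × 111195 × 0.4741 ≈ 2.63581 m.
The two errors are perpendicular, so the maximum displacement is √(5.55975² + 2.63581²) ≈ 6.15291 m.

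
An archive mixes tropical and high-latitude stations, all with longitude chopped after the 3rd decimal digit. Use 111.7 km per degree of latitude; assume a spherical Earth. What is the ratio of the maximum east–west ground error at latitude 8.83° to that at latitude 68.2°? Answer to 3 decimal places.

Truncating at 3 decimal places can drop up to a full unit in the last place, so the longitude may be off by as much as 0.001°.
Error at 8.83° = 0.001° × 111700 × cos 8.83° ≈ 111.7 × 0.9881 = 110.38 m.
At 68.2°: 0.001° × 111700 × cos 68.2° = 0.001 × 111700 × 0.3714 ≈ 41.482 m.
Ratio: 110.38 / 41.482 = cos 8.83° / cos 68.2° ≈ 2.6608.

2.661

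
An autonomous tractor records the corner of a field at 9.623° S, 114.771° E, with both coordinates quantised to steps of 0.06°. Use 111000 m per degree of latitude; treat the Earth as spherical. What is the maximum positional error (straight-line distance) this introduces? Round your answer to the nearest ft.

With a 0.06° grid the true value lies within half a step, ±0.06°/2 = ±0.03°, of the stored one.
North–south component: 0.03° × 111000 = 3330 m.
East–west component at 9.623°: 0.03° × 111000 × cos 9.623° ≈ 0.03 × 109438 ≈ 3283.14 m.
Worst case both components are at the extreme and orthogonal: √(3330² + 3283.14²) ≈ 4676.32 m.
Converting: 4676.32 m × 3.2808 ft/m ≈ 15342 ft.

15342 ft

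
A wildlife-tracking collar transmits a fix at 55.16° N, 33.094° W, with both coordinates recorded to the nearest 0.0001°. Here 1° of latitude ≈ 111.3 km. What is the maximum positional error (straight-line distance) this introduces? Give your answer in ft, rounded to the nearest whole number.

21 ft

Rounding to 4 decimal places leaves each coordinate within ±5e-05° of the true value.
North–south component: 5e-05° × 111300 = 5.565 m.
East–west component at 55.16°: 5e-05° × 111300 × cos 55.16° ≈ 5e-05 × 63584.2 ≈ 3.17921 m.
Worst case both components are at the extreme and orthogonal: √(5.565² + 3.17921²) ≈ 6.4091 m.
In feet: 6.4091 m ÷ 0.3048 ≈ 21.027 ft.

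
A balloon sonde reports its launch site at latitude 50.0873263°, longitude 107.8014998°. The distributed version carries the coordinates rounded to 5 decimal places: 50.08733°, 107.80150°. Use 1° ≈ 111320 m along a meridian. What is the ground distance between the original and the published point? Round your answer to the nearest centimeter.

The latitude changed by -0.0000037° and the longitude by -0.0000002°.
North–south shift: -0.0000037 × 111320 = -0.411884 m.
East–west at this latitude: -0.0000002° × 111320 × cos 50.0873° ≈ -0.0000002 × 71425.1 = -0.014285 m.
Distance: √(0.411884² + 0.014285²) ≈ 0.412132 m.
That is 0.412132 m = 41.213 cm.

41 centimeters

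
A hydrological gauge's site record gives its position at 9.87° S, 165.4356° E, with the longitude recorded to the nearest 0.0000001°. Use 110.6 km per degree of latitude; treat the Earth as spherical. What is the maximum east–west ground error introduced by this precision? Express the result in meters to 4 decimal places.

Rounding to 7 decimal places leaves the longitude within ±5e-08° of the true value.
One degree of longitude at 9.87° is 110600 × cos 9.87° ≈ 110600 × 0.9852 = 108963 m.
Maximum E–W displacement: 5e-08 × 108963 = 0.00544815 m.

0.0054 meters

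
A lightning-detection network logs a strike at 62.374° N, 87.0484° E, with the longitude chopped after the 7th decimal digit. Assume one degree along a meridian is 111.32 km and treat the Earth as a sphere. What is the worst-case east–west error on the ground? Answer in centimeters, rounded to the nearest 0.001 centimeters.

0.516 centimeters

Truncating at 7 decimal places can drop up to a full unit in the last place, so the longitude may be off by as much as 1e-07°.
One degree of longitude at 62.374° is 111320 × cos 62.374° ≈ 111320 × 0.4637 = 51618.9 m.
East–west error: 1e-07° × 51618.9 m/° ≈ 0.00516189 m.
That is 0.00516189 m = 0.51619 cm.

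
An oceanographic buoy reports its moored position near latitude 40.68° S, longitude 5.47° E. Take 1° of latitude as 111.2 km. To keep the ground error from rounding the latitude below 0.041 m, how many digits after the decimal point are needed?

One degree of latitude covers 111200 m.
With N decimal places the half-ulp bound is 0.5·10⁻ᴺ°, or 0.5·10⁻ᴺ × 111200 m on the ground.
Need 0.5 × 111200 × 10⁻ᴺ ≤ 0.041 → 10⁻ᴺ ≤ 7.374e-07, so N ≥ 6.13.
So 7 decimal places suffice (0.00556 m); 6 would allow up to 0.0556 m.

7 decimal places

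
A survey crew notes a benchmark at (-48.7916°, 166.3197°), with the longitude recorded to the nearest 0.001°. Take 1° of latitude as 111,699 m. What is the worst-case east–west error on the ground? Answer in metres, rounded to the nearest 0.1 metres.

36.8 metres

Rounding to 3 decimal places leaves the longitude within ±0.0005° of the true value.
One degree of longitude at 48.7916° is 111699 × cos 48.7916° ≈ 111699 × 0.6588 = 73587.3 m.
East–west error: 0.0005° × 73587.3 m/° ≈ 36.7936 m.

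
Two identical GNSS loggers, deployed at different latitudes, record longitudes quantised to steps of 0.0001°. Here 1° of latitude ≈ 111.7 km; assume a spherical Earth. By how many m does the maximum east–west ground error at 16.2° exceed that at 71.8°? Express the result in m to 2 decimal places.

With a 0.0001° grid the true value lies within half a step, ±0.0001°/2 = ±5e-05°, of the stored one.
At 16.2°: 5e-05° × 111700 × cos 16.2° = 5e-05 × 111700 × 0.9603 ≈ 5.3632 m.
At 71.8°: 5e-05° × 111700 × cos 71.8° = 5e-05 × 111700 × 0.3123 ≈ 1.7444 m.
Difference: 5.3632 − 1.7444 = 3.6188 m.

3.62 m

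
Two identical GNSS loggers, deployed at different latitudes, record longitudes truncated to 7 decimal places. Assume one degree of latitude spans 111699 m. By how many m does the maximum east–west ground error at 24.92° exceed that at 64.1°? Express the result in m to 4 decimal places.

Truncating at 7 decimal places can drop up to a full unit in the last place, so the longitude may be off by as much as 1e-07°.
Error at 24.92° = 1e-07° × 111699 × cos 24.92° ≈ 0.01117 × 0.9069 = 0.01013 m.
At 64.1°: 1e-07° × 111699 × cos 64.1° = 1e-07 × 111699 × 0.4368 ≈ 0.004879 m.
Difference: 0.01013 − 0.004879 = 0.0052509 m.

0.0053 m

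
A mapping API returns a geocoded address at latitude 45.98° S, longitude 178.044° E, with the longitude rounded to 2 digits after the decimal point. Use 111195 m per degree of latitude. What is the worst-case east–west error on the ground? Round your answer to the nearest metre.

Rounding to 2 decimal places leaves the longitude within ±0.005° of the true value.
One degree of longitude at 45.98° is 111195 × cos 45.98° ≈ 111195 × 0.6949 = 77270.5 m.
So at most 0.005° × 77270.5 ≈ 386.352 m east–west.

386 metres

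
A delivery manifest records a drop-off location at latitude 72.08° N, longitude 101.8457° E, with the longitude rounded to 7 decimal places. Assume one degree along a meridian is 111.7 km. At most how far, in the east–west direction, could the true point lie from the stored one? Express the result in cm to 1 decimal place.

Rounding to 7 decimal places leaves the longitude within ±5e-08° of the true value.
Parallels shrink by cos φ, so at 72.08° a degree of longitude is 111700 × 0.3077 ≈ 34368.8 m.
So at most 5e-08° × 34368.8 ≈ 0.00171844 m east–west.
That is 0.00171844 m = 0.17184 cm.

0.2 cm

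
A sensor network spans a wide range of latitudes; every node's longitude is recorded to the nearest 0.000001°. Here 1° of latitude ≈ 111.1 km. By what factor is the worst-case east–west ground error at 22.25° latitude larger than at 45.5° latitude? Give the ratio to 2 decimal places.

1.32

Rounding to 6 decimal places leaves the longitude within ±5e-07° of the true value.
At 22.25°: 5e-07° × 111100 × cos 22.25° = 5e-07 × 111100 × 0.9255 ≈ 0.051414 m.
Error at 45.5° = 5e-07° × 111100 × cos 45.5° ≈ 0.05555 × 0.7009 = 0.038936 m.
Ratio: 0.051414 / 0.038936 = cos 22.25° / cos 45.5° ≈ 1.3205.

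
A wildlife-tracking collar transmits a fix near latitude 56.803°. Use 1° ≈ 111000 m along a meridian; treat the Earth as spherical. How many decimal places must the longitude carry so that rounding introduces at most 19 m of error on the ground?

4 decimal places

At 56.803° one degree of longitude covers 111000 × cos 56.803° ≈ 111000 × 0.5475 ≈ 60774.7 m.
N decimal places → at most half a unit in the last place, 0.5 × 10⁻ᴺ° = 60774.7/2 × 10⁻ᴺ m.
Setting 30387.3 × 10⁻ᴺ ≤ 19 gives 10ᴺ ≥ 1599, i.e. N ≥ 3.20.
So 4 decimal places suffice (3.04 m); 3 would allow up to 30.4 m.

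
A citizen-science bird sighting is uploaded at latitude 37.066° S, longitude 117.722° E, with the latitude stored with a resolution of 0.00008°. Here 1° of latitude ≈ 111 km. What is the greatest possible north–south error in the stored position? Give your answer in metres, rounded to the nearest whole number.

With a 0.00008° grid the true value lies within half a step, ±0.00008°/2 = ±4e-05°, of the stored one.
Along the meridian that is 4e-05° × 111000 m/° = 4.44 m.

4 metres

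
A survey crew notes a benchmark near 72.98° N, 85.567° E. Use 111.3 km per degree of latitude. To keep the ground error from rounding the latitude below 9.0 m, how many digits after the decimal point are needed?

One degree of latitude covers 111300 m.
Rounding to N decimal places gives at most 0.5 × 10⁻ᴺ degrees of error, i.e. 0.5 × 10⁻ᴺ × 111300 m.
Setting 55650 × 10⁻ᴺ ≤ 9.0 gives 10ᴺ ≥ 6183, i.e. N ≥ 3.79.
So 4 decimal places suffice (5.57 m); 3 would allow up to 55.6 m.

4 decimal places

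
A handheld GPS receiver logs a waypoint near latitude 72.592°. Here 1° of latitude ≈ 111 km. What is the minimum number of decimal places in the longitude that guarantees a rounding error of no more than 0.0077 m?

7 decimal places

At 72.592° one degree of longitude covers 111000 × cos 72.592° ≈ 111000 × 0.2992 ≈ 33208.3 m.
With N decimal places the half-ulp bound is 0.5·10⁻ᴺ°, or 0.5·10⁻ᴺ × 33208.3 m on the ground.
Need 0.5 × 33208.3 × 10⁻ᴺ ≤ 0.0077 → 10⁻ᴺ ≤ 4.637e-07, so N ≥ 6.33.
At 6 places the error can reach 0.0166 m, but 7 places keeps it to 0.00166 m.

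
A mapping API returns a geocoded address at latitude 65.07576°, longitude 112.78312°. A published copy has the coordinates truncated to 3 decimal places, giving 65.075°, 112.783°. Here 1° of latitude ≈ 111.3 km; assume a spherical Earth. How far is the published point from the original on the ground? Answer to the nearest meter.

85 meters

Δlat = 65.07576 − 65.075 = +0.00076°; Δlon = 112.78312 − 112.783 = +0.00012°.
N–S: 0.00076° × 111300 m/° = 84.588 m.
East–west at this latitude: 0.00012° × 111300 × cos 65.075° ≈ 0.00012 × 46905.3 = 5.62864 m.
Distance: √(84.588² + 5.62864²) ≈ 84.7751 m.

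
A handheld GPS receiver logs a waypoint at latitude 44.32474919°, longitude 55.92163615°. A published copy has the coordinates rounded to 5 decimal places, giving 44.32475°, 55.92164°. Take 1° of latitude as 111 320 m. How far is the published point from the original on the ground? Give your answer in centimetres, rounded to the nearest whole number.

Δlat = 44.32474919 − 44.32475 = -0.00000081°; Δlon = 55.92163615 − 55.92164 = -0.00000385°.
North–south shift: -0.00000081 × 111320 = -0.0901692 m.
East–west at this latitude: -0.00000385° × 111320 × cos 44.3248° ≈ -0.00000385 × 79637.3 = -0.306604 m.
Hypotenuse of the two orthogonal shifts: √(0.0901692² + 0.306604²) = 0.319588 m.
That is 0.319588 m = 31.959 cm.

32 centimetres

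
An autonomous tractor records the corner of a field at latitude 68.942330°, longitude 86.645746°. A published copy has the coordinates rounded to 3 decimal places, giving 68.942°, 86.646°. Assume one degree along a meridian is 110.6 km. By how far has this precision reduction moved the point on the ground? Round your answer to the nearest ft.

124 ft

Δlat = 68.942330 − 68.942 = +0.000330°; Δlon = 86.645746 − 86.646 = -0.000254°.
North–south shift: 0.000330 × 110600 = 36.498 m.
E–W at 68.942°: -0.000254° × 110600 × cos 68.942° = -0.000254 × 110600 × 0.3593 ≈ -10.094 m.
Hypotenuse of the two orthogonal shifts: √(36.498² + 10.094²) = 37.8681 m.
In feet: 37.8681 m ÷ 0.3048 ≈ 124.24 ft.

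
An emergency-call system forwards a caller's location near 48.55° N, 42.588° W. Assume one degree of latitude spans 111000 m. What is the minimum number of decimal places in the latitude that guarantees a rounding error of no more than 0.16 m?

6 decimal places

One degree of latitude covers 111000 m.
Rounding to N decimal places gives at most 0.5 × 10⁻ᴺ degrees of error, i.e. 0.5 × 10⁻ᴺ × 111000 m.
Setting 55500 × 10⁻ᴺ ≤ 0.16 gives 10ᴺ ≥ 3.469e+05, i.e. N ≥ 5.54.
N = 5 would give 0.555 m (too coarse); N = 6 gives 0.0555 m ≤ 0.16 m.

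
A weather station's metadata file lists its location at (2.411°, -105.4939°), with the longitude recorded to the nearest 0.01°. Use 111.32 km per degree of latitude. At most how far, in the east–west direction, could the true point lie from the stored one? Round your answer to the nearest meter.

Rounding to 2 decimal places leaves the longitude within ±0.005° of the true value.
One degree of longitude at 2.411° is 111320 × cos 2.411° ≈ 111320 × 0.9991 = 111221 m.
East–west error: 0.005° × 111221 m/° ≈ 556.107 m.

556 meters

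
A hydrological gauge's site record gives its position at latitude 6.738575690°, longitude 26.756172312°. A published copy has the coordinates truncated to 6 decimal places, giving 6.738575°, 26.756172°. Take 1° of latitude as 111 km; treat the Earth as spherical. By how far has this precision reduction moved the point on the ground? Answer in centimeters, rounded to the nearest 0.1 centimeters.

8.4 centimeters

The latitude changed by +0.000000690° and the longitude by +0.000000312°.
North–south shift: 0.000000690 × 111000 = 0.07659 m.
East–west at this latitude: 0.000000312° × 111000 × cos 6.73857° ≈ 0.000000312 × 110233 = 0.0343928 m.
Combined displacement = (0.07659² + 0.0343928²)^½ ≈ 0.0839577 m.
That is 0.0839577 m = 8.3958 cm.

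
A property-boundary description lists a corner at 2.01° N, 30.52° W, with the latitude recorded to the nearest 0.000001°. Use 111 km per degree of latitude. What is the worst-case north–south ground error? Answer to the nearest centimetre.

6 centimetres

Rounding to 6 decimal places leaves the latitude within ±5e-07° of the true value.
North–south distance: 5e-07° × 111000 m/° = 0.0555 m.
That is 0.0555 m = 5.55 cm.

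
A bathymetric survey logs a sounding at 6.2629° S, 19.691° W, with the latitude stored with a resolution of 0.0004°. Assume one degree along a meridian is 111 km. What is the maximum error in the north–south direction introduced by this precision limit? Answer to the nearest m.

With a 0.0004° grid the true value lies within half a step, ±0.0004°/2 = ±0.0002°, of the stored one.
Along the meridian that is 0.0002° × 111000 m/° = 22.2 m.

22 m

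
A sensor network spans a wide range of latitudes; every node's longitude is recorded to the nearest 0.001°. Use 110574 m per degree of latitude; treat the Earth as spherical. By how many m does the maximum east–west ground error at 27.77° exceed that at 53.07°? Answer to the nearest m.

Rounding to 3 decimal places leaves the longitude within ±0.0005° of the true value.
At 27.77°: 0.0005° × 110574 × cos 27.77° = 0.0005 × 110574 × 0.8848 ≈ 48.919 m.
At 53.07°: 0.0005° × 110574 × cos 53.07° = 0.0005 × 110574 × 0.6008 ≈ 33.219 m.
So the lower-latitude error exceeds the higher by 48.919 − 33.219 = 15.701 m.

16 m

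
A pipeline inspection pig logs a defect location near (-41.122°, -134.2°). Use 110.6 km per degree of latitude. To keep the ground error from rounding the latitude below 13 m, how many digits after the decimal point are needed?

4 decimal places

One degree of latitude covers 110600 m.
With N decimal places the half-ulp bound is 0.5·10⁻ᴺ°, or 0.5·10⁻ᴺ × 110600 m on the ground.
Setting 55300 × 10⁻ᴺ ≤ 13 gives 10ᴺ ≥ 4254, i.e. N ≥ 3.63.
N = 3 would give 55.3 m (too coarse); N = 4 gives 5.53 m ≤ 13 m.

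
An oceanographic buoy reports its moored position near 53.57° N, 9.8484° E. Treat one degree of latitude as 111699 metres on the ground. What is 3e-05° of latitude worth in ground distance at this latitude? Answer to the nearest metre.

3 metres

Along a meridian 3e-05° is 3e-05 × 111699 = 3.35097 m.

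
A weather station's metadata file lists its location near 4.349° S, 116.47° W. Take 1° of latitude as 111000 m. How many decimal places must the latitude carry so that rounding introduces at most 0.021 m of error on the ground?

One degree of latitude covers 111000 m.
With N decimal places the half-ulp bound is 0.5·10⁻ᴺ°, or 0.5·10⁻ᴺ × 111000 m on the ground.
Setting 55500 × 10⁻ᴺ ≤ 0.021 gives 10ᴺ ≥ 2.643e+06, i.e. N ≥ 6.42.
So 7 decimal places suffice (0.00555 m); 6 would allow up to 0.0555 m.

7 decimal places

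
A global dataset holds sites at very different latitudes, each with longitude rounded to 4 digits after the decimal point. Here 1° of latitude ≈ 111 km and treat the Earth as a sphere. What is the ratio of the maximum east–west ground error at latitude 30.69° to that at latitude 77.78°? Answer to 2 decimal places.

Rounding to 4 decimal places leaves the longitude within ±5e-05° of the true value.
At 30.69°: 5e-05° × 111000 × cos 30.69° = 5e-05 × 111000 × 0.8599 ≈ 4.7727 m.
At 77.78°: 5e-05° × 111000 × cos 77.78° = 5e-05 × 111000 × 0.2117 ≈ 1.1747 m.
Ratio: 4.7727 / 1.1747 = cos 30.69° / cos 77.78° ≈ 4.0627.

4.06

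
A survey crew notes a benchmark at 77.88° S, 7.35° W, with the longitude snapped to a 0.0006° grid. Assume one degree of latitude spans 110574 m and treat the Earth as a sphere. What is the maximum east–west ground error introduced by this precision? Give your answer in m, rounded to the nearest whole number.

7 m

With a 0.0006° grid the true value lies within half a step, ±0.0006°/2 = ±0.0003°, of the stored one.
Parallels shrink by cos φ, so at 77.88° a degree of longitude is 110574 × 0.2100 ≈ 23216.1 m.
East–west error: 0.0003° × 23216.1 m/° ≈ 6.96483 m.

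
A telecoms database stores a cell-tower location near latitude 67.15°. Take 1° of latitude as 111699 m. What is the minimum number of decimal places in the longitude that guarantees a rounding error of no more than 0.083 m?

6

At 67.15° one degree of longitude covers 111699 × cos 67.15° ≈ 111699 × 0.3883 ≈ 43374.9 m.
Rounding to N decimal places gives at most 0.5 × 10⁻ᴺ degrees of error, i.e. 0.5 × 10⁻ᴺ × 43374.9 m.
Setting 21687.5 × 10⁻ᴺ ≤ 0.083 gives 10ᴺ ≥ 2.613e+05, i.e. N ≥ 5.42.
At 5 places the error can reach 0.217 m, but 6 places keeps it to 0.0217 m.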